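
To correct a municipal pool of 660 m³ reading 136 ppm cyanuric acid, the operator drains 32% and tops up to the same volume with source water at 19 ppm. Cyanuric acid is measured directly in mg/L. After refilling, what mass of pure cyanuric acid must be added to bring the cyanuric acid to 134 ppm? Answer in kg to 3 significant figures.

Volume: 660 m³ = 660,000 L.
After draining 32% and refilling: 136 × 0.68 + 19 × 0.32 = 98.56 ppm.
Deficit to target: 134 − 98.56 = 35.44 mg/L.
Mass: 35.44 mg/L × 660,000 L = 23,390 g cyanuric acid.

23.4 kg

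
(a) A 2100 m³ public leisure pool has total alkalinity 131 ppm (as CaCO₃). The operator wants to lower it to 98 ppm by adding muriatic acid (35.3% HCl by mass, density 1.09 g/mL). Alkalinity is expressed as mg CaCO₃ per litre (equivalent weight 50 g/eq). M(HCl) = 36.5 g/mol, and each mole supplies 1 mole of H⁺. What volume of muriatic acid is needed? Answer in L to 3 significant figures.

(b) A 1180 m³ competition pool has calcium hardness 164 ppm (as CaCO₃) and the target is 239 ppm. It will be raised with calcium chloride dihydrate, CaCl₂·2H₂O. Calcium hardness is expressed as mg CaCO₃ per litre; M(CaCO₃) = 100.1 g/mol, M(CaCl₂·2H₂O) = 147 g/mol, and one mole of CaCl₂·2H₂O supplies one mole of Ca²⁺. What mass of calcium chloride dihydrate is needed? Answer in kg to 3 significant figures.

(a) 131 L; (b) 130 kg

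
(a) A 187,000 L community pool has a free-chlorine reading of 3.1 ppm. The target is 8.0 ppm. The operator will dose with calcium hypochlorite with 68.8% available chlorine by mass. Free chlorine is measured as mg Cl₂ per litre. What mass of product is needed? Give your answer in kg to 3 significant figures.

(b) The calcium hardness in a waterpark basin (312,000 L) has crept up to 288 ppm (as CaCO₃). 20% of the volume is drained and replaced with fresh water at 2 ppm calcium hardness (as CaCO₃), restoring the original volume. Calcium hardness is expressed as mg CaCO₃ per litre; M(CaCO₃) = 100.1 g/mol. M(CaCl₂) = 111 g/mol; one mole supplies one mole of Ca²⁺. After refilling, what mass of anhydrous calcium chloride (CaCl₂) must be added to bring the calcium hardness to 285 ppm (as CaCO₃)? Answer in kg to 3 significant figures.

(a) 1.33 kg; (b) 18.8 kg

(a) Chlorine deficit: 8.0 − 3.1 = 4.9 ppm = 4.9 mg/L as Cl₂.
(a) Cl₂ equivalent needed: 4.9 mg/L × 187,000 L = 916,300 mg = 916.3 g.
(a) Product at 68.8% available chlorine: 916.3 / 0.688 = 1332 g.

(b) After draining 20% and refilling: 288 × 0.80 + 2 × 0.20 = 230.8 ppm.
(b) Deficit to target: 285 − 230.8 = 54.2 mg/L.
(b) As CaCO₃: 54.2 mg/L × 312,000 L = 16,910 g; ÷ 100.1 = 168.9 mol Ca²⁺.
(b) Mass: 168.9 × 111 = 18,750 g.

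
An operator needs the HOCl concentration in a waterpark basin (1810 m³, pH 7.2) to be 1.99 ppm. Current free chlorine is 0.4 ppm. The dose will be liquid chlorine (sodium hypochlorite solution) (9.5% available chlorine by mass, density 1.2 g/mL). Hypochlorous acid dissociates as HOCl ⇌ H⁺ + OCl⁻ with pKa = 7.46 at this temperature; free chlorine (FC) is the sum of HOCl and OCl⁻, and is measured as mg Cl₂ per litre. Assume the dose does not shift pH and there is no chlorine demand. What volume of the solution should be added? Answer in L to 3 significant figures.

Volume: 1810 m³ = 1,810,000 L.
[OCl⁻]/[HOCl] = 10^(pH − pKa) = 10^(7.2 − 7.46) = 0.5495; fraction as HOCl = 1/(1 + 0.5495) = 0.6454.
Free chlorine required for 1.99 ppm HOCl: 1.99 / 0.6454 = 3.084 ppm.
FC to add: 3.084 − 0.4 = 2.684 mg/L as Cl₂.
Cl₂ equivalent: 2.684 mg/L × 1,810,000 L = 4857 g.
Product at 9.5% available Cl: 4857 / 0.095 = 51,130 g.
Volume: 51,130 g ÷ 1.2 g/mL = 42,610 mL.

42.6 L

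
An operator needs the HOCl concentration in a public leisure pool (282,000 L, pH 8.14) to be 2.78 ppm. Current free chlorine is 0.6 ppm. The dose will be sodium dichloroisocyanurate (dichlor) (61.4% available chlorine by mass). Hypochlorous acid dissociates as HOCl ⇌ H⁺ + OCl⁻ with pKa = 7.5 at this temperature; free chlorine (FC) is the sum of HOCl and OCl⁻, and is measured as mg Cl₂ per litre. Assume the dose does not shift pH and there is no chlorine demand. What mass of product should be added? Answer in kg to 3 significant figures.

[OCl⁻]/[HOCl] = 10^(pH − pKa) = 10^(8.14 − 7.5) = 4.365; fraction as HOCl = 1/(1 + 4.365) = 0.1864.
Free chlorine required for 2.78 ppm HOCl: 2.78 / 0.1864 = 14.92 ppm.
FC to add: 14.92 − 0.6 = 14.32 mg/L as Cl₂.
Cl₂ equivalent: 14.32 mg/L × 282,000 L = 4037 g.
Product at 61.4% available Cl: 4037 / 0.614 = 6575 g.

6.57 kg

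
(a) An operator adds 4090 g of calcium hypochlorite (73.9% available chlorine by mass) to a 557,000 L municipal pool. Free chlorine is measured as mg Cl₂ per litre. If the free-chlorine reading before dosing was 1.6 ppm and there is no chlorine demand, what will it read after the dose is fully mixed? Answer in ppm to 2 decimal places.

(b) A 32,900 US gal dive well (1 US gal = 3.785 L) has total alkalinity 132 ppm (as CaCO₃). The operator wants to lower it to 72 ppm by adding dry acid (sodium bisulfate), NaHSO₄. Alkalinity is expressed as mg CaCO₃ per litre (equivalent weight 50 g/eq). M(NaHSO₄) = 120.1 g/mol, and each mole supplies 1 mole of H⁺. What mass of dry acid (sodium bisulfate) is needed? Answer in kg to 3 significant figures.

(a) 7.03 ppm; (b) 17.9 kg

(a) Available chlorine delivered: 4090 g × 0.739 = 3023 g as Cl₂.
(a) Concentration rise: 3023 g / 557,000 L = 5.426 mg/L = 5.43 ppm.
(a) Final FC: 1.6 + 5.43 = 7.03 ppm.

(b) Volume: 32,900 US gal × 3.785 L/gal = 124,526 L.
(b) Alkalinity to neutralize: (132 − 72) = 60 mg/L as CaCO₃ × 124,526 L = 7472 g as CaCO₃.
(b) Equivalents of H⁺ required: 7472 ÷ 50 g/eq = 149.4 eq = 149.4 mol NaHSO₄.
(b) Mass of NaHSO₄: 149.4 × 120.1 = 17,950 g.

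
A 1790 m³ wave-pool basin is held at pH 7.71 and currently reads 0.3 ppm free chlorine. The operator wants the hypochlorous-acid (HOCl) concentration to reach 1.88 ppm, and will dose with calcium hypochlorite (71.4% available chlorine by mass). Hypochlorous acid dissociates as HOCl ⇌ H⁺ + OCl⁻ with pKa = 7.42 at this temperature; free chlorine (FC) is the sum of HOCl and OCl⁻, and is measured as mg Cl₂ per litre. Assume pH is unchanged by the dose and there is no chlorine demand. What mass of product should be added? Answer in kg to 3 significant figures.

Volume: 1790 m³ = 1,790,000 L.
[OCl⁻]/[HOCl] = 10^(pH − pKa) = 10^(7.71 − 7.42) = 1.95; fraction as HOCl = 1/(1 + 1.95) = 0.339.
Free chlorine required for 1.88 ppm HOCl: 1.88 / 0.339 = 5.546 ppm.
FC to add: 5.546 − 0.3 = 5.246 mg/L as Cl₂.
Cl₂ equivalent: 5.246 mg/L × 1,790,000 L = 9390 g.
Product at 71.4% available Cl: 9390 / 0.714 = 13,150 g.

13.2 kg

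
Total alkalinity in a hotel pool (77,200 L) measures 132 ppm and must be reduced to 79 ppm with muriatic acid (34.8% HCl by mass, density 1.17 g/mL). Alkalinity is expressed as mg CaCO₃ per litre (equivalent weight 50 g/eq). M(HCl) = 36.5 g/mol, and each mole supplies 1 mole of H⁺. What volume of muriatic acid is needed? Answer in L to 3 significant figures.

Alkalinity to neutralize: (132 − 79) = 53 mg/L as CaCO₃ × 77,200 L = 4092 g as CaCO₃.
Equivalents of H⁺ required: 4092 ÷ 50 g/eq = 81.83 eq = 81.83 mol HCl.
Mass of HCl: 81.83 × 36.5 = 2987 g.
Mass of 34.8% solution: 2987 / 0.348 = 8583 g.
Volume: 8583 g ÷ 1.17 g/mL = 7336 mL.

7.34 L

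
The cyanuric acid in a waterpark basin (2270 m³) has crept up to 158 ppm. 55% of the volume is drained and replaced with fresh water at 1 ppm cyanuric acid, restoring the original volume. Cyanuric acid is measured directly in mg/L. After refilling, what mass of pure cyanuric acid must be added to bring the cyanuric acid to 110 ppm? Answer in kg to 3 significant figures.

Volume: 2270 m³ = 2,270,000 L.
After draining 55% and refilling: 158 × 0.45 + 1 × 0.55 = 71.65 ppm.
Deficit to target: 110 − 71.65 = 38.35 mg/L.
Mass: 38.35 mg/L × 2,270,000 L = 87,050 g cyanuric acid.

87.1 kg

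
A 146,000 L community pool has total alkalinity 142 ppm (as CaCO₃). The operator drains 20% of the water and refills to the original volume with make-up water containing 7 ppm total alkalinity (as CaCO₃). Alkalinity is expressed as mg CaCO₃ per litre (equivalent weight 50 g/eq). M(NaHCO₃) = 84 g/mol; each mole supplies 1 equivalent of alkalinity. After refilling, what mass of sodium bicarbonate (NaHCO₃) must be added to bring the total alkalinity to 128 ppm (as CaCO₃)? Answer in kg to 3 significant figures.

3.19 kg

After draining 20% and refilling: 142 × 0.80 + 7 × 0.20 = 115 ppm.
Deficit to target: 128 − 115 = 13 mg/L.
As CaCO₃: 13 mg/L × 146,000 L = 1898 g; ÷ 50 g/eq ÷ 1 = 37.96 mol NaHCO₃.
Mass: 37.96 × 84 = 3189 g.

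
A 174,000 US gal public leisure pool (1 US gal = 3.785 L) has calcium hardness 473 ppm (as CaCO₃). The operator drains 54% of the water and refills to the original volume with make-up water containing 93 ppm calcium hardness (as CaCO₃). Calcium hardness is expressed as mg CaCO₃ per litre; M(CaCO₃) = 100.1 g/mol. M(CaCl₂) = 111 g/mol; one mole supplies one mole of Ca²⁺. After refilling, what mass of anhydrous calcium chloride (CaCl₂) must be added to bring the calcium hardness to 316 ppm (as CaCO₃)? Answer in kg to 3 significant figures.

Volume: 174,000 US gal × 3.785 L/gal = 658,590 L.
After draining 54% and refilling: 473 × 0.46 + 93 × 0.54 = 267.8 ppm.
Deficit to target: 316 − 267.8 = 48.2 mg/L.
As CaCO₃: 48.2 mg/L × 658,590 L = 31,740 g; ÷ 100.1 = 317.1 mol Ca²⁺.
Mass: 317.1 × 111 = 35,200 g.

35.2 kg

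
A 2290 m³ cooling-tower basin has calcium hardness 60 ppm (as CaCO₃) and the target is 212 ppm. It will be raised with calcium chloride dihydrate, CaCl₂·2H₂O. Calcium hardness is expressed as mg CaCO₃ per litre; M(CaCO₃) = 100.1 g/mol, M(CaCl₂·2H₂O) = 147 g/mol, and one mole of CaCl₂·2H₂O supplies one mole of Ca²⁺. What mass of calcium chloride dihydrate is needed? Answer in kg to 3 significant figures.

511 kg

Volume: 2290 m³ = 2,290,000 L.
Hardness to add: (212 − 60) = 152 mg/L as CaCO₃ × 2,290,000 L = 348,100 g as CaCO₃.
Moles of Ca²⁺ (1 mol Ca²⁺ ≡ 1 mol CaCO₃): 348,100 / 100.1 g/mol = 3477 mol.
Mass of CaCl₂·2H₂O: 3477 × 147 = 511,200 g.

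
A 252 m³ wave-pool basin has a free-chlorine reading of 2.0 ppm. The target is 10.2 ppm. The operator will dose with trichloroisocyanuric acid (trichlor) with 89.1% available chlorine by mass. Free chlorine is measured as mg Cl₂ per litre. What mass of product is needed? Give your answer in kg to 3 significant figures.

2.32 kg

Volume: 252 m³ = 252,000 L.
Chlorine deficit: 10.2 − 2.0 = 8.2 ppm = 8.2 mg/L as Cl₂.
Cl₂ equivalent needed: 8.2 mg/L × 252,000 L = 2,066,000 mg = 2066 g.
Product at 89.1% available chlorine: 2066 / 0.891 = 2319 g.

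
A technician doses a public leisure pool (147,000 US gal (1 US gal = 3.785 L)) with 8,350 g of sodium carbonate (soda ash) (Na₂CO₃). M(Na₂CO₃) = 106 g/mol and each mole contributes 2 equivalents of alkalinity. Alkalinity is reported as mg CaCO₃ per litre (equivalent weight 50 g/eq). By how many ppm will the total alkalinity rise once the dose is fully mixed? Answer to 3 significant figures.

14.2 ppm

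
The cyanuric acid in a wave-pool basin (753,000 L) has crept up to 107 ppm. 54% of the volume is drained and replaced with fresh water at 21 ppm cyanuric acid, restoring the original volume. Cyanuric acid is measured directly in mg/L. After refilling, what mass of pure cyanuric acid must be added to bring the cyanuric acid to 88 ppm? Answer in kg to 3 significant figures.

After draining 54% and refilling: 107 × 0.46 + 21 × 0.54 = 60.56 ppm.
Deficit to target: 88 − 60.56 = 27.44 mg/L.
Mass: 27.44 mg/L × 753,000 L = 20,660 g cyanuric acid.

20.7 kg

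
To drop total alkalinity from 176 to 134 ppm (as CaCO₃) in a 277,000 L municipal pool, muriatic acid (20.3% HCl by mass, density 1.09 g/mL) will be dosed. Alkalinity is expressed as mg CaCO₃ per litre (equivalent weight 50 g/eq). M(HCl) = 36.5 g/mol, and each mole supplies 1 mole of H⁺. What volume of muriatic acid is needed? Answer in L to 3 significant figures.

38.4 L

Alkalinity to neutralize: (176 − 134) = 42 mg/L as CaCO₃ × 277,000 L = 11,630 g as CaCO₃.
Equivalents of H⁺ required: 11,630 ÷ 50 g/eq = 232.7 eq = 232.7 mol HCl.
Mass of HCl: 232.7 × 36.5 = 8493 g.
Mass of 20.3% solution: 8493 / 0.203 = 41,840 g.
Volume: 41,840 g ÷ 1.09 g/mL = 38,380 mL.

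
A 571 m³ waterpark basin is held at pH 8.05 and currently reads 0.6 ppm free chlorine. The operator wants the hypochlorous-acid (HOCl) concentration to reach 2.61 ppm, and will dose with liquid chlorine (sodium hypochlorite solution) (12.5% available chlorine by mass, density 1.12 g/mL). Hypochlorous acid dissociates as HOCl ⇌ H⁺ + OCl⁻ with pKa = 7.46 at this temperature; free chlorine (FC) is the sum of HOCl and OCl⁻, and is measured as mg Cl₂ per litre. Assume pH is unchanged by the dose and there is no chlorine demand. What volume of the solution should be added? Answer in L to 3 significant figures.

49.6 L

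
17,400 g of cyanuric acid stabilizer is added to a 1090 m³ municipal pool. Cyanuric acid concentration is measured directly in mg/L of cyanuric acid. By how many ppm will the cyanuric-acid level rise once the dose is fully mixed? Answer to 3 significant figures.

Volume: 1090 m³ = 1,090,000 L.
Rise: 17,400 g / 1,090,000 L × 1000 = 15.96 mg/L.

16.0 ppm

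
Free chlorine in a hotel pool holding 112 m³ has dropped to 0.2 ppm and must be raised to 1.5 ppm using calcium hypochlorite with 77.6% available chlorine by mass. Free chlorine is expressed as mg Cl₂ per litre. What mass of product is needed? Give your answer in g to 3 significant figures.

Volume: 112 m³ = 112,000 L.
Chlorine deficit: 1.5 − 0.2 = 1.3 ppm = 1.3 mg/L as Cl₂.
Cl₂ equivalent needed: 1.3 mg/L × 112,000 L = 145,600 mg = 145.6 g.
Product at 77.6% available chlorine: 145.6 / 0.776 = 187.6 g.

188 g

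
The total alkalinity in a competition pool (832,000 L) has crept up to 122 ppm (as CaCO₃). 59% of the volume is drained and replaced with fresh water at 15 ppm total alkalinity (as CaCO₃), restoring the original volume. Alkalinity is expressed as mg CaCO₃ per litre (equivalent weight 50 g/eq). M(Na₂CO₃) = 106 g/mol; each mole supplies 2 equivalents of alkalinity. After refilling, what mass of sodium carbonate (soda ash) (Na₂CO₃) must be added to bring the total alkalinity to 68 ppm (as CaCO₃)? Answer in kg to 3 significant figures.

8.05 kg

After draining 59% and refilling: 122 × 0.41 + 15 × 0.59 = 58.87 ppm.
Deficit to target: 68 − 58.87 = 9.13 mg/L.
As CaCO₃: 9.13 mg/L × 832,000 L = 7596 g; ÷ 50 g/eq ÷ 2 = 75.96 mol Na₂CO₃.
Mass: 75.96 × 106 = 8052 g.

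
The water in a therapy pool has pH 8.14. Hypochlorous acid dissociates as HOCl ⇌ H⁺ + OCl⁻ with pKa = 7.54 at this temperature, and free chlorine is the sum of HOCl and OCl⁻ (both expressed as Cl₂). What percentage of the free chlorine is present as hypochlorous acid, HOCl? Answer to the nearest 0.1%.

20.1%

[OCl⁻]/[HOCl] = 10^(pH − pKa) = 10^(8.14 − 7.54) = 10^0.60 = 3.981.
Fraction as HOCl = 1 / (1 + 3.981) = 0.2008.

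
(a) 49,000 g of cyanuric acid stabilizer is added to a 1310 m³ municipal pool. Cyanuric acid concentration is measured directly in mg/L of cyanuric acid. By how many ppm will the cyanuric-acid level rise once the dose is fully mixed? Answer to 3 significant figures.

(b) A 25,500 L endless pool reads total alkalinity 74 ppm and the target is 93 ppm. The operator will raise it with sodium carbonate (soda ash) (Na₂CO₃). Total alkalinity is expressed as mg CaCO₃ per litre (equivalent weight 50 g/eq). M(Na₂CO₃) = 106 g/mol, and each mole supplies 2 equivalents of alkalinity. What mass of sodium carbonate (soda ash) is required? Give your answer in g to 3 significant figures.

(a) 37.4 ppm; (b) 514 g

(a) Volume: 1310 m³ = 1,310,000 L.
(a) Rise: 49,000 g / 1,310,000 L × 1000 = 37.4 mg/L.

(b) Alkalinity to add: (93 − 74) = 19 mg/L as CaCO₃ × 25,500 L = 484.5 g as CaCO₃.
(b) Equivalents: 484.5 g ÷ 50 g/eq = 9.69 eq.
(b) Each mole of Na₂CO₃ supplies 2 eq, so 9.69 / 2 = 4.845 mol.
(b) Mass: 4.845 mol × 106 g/mol = 513.6 g.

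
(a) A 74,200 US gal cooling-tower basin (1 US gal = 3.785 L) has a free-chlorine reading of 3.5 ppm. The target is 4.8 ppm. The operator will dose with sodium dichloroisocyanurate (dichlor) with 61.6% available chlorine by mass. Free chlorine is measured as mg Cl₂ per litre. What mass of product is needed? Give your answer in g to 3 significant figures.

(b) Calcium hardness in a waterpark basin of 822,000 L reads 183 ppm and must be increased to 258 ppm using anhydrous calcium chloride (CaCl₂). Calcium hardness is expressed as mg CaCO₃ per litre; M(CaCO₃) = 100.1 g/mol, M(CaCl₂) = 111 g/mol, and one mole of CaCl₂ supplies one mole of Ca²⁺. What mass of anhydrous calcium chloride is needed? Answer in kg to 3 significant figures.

(a) 593 g; (b) 68.4 kg

(a) Volume: 74,200 US gal × 3.785 L/gal = 280,847 L.
(a) Chlorine deficit: 4.8 − 3.5 = 1.3 ppm = 1.3 mg/L as Cl₂.
(a) Cl₂ equivalent needed: 1.3 mg/L × 280,847 L = 365,100 mg = 365.1 g.
(a) Product at 61.6% available chlorine: 365.1 / 0.616 = 592.7 g.

(b) Hardness to add: (258 − 183) = 75 mg/L as CaCO₃ × 822,000 L = 61,650 g as CaCO₃.
(b) Moles of Ca²⁺ (1 mol Ca²⁺ ≡ 1 mol CaCO₃): 61,650 / 100.1 g/mol = 615.9 mol.
(b) Mass of CaCl₂: 615.9 × 111 = 68,360 g.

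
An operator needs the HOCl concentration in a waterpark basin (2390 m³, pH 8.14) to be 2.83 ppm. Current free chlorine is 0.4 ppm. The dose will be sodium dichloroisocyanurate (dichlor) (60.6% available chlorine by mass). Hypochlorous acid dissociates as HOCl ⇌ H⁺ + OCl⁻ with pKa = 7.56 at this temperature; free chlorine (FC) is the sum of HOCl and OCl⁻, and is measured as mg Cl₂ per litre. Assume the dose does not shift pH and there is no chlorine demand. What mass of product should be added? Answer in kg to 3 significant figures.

Volume: 2390 m³ = 2,390,000 L.
[OCl⁻]/[HOCl] = 10^(pH − pKa) = 10^(8.14 − 7.56) = 3.802; fraction as HOCl = 1/(1 + 3.802) = 0.2083.
Free chlorine required for 2.83 ppm HOCl: 2.83 / 0.2083 = 13.59 ppm.
FC to add: 13.59 − 0.4 = 13.19 mg/L as Cl₂.
Cl₂ equivalent: 13.19 mg/L × 2,390,000 L = 31,520 g.
Product at 60.6% available Cl: 31,520 / 0.606 = 52,020 g.

52.0 kg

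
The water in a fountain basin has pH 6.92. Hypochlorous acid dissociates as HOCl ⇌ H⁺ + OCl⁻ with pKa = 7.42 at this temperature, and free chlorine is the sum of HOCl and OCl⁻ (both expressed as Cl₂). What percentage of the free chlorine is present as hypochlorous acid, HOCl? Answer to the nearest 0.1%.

76.0%

[OCl⁻]/[HOCl] = 10^(pH − pKa) = 10^(6.92 − 7.42) = 10^-0.50 = 0.3162.
Fraction as HOCl = 1 / (1 + 0.3162) = 0.7597.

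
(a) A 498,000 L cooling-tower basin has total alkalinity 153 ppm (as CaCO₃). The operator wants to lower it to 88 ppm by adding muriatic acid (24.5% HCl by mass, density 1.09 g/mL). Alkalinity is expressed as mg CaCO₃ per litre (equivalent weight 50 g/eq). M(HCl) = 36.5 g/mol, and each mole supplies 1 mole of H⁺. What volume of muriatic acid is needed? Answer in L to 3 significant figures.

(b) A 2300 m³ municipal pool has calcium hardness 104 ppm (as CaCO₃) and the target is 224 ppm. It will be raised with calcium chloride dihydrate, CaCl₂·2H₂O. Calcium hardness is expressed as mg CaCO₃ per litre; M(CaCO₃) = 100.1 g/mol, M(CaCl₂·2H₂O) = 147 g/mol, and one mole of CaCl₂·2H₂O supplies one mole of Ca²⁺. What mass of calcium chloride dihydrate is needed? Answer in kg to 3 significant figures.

(a) Alkalinity to neutralize: (153 − 88) = 65 mg/L as CaCO₃ × 498,000 L = 32,370 g as CaCO₃.
(a) Equivalents of H⁺ required: 32,370 ÷ 50 g/eq = 647.4 eq = 647.4 mol HCl.
(a) Mass of HCl: 647.4 × 36.5 = 23,630 g.
(a) Mass of 24.5% solution: 23,630 / 0.245 = 96,450 g.
(a) Volume: 96,450 g ÷ 1.09 g/mL = 88,490 mL.

(b) Volume: 2300 m³ = 2,300,000 L.
(b) Hardness to add: (224 − 104) = 120 mg/L as CaCO₃ × 2,300,000 L = 276,000 g as CaCO₃.
(b) Moles of Ca²⁺ (1 mol Ca²⁺ ≡ 1 mol CaCO₃): 276,000 / 100.1 g/mol = 2757 mol.
(b) Mass of CaCl₂·2H₂O: 2757 × 147 = 405,300 g.

(a) 88.5 L; (b) 405 kg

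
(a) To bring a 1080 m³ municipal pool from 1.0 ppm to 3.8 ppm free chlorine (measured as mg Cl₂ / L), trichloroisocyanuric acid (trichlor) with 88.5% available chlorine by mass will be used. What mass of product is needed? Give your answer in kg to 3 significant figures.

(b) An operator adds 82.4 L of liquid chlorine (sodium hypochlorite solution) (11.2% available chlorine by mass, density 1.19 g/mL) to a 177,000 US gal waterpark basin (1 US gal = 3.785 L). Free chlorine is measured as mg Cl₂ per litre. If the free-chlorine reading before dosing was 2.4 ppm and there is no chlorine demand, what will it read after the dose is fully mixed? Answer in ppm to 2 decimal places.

(a) Volume: 1080 m³ = 1,080,000 L.
(a) Chlorine deficit: 3.8 − 1.0 = 2.8 ppm = 2.8 mg/L as Cl₂.
(a) Cl₂ equivalent needed: 2.8 mg/L × 1,080,000 L = 3,024,000 mg = 3024 g.
(a) Product at 88.5% available chlorine: 3024 / 0.885 = 3417 g.

(b) Volume: 177,000 US gal × 3.785 L/gal = 669,945 L.
(b) Mass of solution: 82.4 L × 1000 mL/L × 1.19 g/mL = 98,060 g.
(b) Available chlorine delivered: 98,060 g × 0.112 = 10,980 g as Cl₂.
(b) Concentration rise: 10,980 g / 669,945 L = 16.39 mg/L = 16.39 ppm.
(b) Final FC: 2.4 + 16.39 = 18.79 ppm.

(a) 3.42 kg; (b) 18.79 ppm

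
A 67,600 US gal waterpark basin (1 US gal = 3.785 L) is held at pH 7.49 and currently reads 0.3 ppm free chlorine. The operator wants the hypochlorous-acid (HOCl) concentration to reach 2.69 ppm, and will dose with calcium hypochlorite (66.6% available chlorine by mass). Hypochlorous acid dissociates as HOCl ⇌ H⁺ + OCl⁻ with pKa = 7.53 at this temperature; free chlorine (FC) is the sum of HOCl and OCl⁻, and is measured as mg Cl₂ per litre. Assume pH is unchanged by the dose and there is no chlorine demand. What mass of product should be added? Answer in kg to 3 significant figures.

1.86 kg

Volume: 67,600 US gal × 3.785 L/gal = 255,866 L.
[OCl⁻]/[HOCl] = 10^(pH − pKa) = 10^(7.49 − 7.53) = 0.912; fraction as HOCl = 1/(1 + 0.912) = 0.523.
Free chlorine required for 2.69 ppm HOCl: 2.69 / 0.523 = 5.143 ppm.
FC to add: 5.143 − 0.3 = 4.843 mg/L as Cl₂.
Cl₂ equivalent: 4.843 mg/L × 255,866 L = 1239 g.
Product at 66.6% available Cl: 1239 / 0.666 = 1861 g.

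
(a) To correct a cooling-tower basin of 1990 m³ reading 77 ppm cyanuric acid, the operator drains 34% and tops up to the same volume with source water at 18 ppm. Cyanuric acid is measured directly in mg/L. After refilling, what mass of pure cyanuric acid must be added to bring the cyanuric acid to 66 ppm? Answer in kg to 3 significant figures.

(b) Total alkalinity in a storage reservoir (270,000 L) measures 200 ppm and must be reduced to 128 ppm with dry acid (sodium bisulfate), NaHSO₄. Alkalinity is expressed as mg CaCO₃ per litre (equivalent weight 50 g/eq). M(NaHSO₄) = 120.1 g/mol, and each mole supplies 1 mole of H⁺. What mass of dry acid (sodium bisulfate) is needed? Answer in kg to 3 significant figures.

(a) Volume: 1990 m³ = 1,990,000 L.
(a) After draining 34% and refilling: 77 × 0.66 + 18 × 0.34 = 56.94 ppm.
(a) Deficit to target: 66 − 56.94 = 9.06 mg/L.
(a) Mass: 9.06 mg/L × 1,990,000 L = 18,030 g cyanuric acid.

(b) Alkalinity to neutralize: (200 − 128) = 72 mg/L as CaCO₃ × 270,000 L = 19,440 g as CaCO₃.
(b) Equivalents of H⁺ required: 19,440 ÷ 50 g/eq = 388.8 eq = 388.8 mol NaHSO₄.
(b) Mass of NaHSO₄: 388.8 × 120.1 = 46,690 g.

(a) 18.0 kg; (b) 46.7 kg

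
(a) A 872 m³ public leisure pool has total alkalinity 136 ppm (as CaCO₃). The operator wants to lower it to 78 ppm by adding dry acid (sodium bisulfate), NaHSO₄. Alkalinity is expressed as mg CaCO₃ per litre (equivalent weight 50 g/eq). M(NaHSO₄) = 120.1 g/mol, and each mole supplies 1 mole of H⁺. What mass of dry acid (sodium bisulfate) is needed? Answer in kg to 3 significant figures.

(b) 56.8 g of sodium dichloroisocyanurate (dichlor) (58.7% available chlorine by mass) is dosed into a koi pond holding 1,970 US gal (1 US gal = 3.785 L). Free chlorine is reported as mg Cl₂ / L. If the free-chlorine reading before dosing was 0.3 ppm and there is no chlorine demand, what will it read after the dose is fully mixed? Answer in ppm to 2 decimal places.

(a) Volume: 872 m³ = 872,000 L.
(a) Alkalinity to neutralize: (136 − 78) = 58 mg/L as CaCO₃ × 872,000 L = 50,580 g as CaCO₃.
(a) Equivalents of H⁺ required: 50,580 ÷ 50 g/eq = 1012 eq = 1012 mol NaHSO₄.
(a) Mass of NaHSO₄: 1012 × 120.1 = 121,500 g.

(b) Volume: 1,970 US gal × 3.785 L/gal = 7,456 L.
(b) Available chlorine delivered: 56.8 g × 0.587 = 33.34 g as Cl₂.
(b) Concentration rise: 33.34 g / 7,456 L = 4.472 mg/L = 4.47 ppm.
(b) Final FC: 0.3 + 4.47 = 4.77 ppm.

(a) 121 kg; (b) 4.77 ppm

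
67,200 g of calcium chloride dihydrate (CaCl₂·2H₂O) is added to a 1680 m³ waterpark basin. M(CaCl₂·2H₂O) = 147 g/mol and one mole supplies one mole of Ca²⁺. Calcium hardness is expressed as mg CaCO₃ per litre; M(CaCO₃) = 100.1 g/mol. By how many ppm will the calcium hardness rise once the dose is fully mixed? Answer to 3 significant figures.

Volume: 1680 m³ = 1,680,000 L.
Moles of Ca²⁺: 67,200 g ÷ 147 g/mol = 457.1 mol.
As CaCO₃: 457.1 mol × 100.1 g/mol = 45,760 g.
Rise: 45,760 g / 1,680,000 L × 1000 = 27.24 mg/L.

27.2 ppm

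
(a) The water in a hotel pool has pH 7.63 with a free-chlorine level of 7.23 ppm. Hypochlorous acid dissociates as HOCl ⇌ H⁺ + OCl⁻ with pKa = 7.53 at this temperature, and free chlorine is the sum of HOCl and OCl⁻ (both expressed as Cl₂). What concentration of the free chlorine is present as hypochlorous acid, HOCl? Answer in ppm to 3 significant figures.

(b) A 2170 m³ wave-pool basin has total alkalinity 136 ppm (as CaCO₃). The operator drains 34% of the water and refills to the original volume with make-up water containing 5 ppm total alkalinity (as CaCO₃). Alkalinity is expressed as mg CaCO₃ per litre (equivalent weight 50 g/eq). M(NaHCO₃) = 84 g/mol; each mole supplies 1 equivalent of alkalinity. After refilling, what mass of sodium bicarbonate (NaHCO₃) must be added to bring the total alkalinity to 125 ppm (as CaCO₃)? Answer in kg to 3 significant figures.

(a) [OCl⁻]/[HOCl] = 10^(pH − pKa) = 10^(7.63 − 7.53) = 10^0.10 = 1.259.
(a) Fraction as HOCl = 1 / (1 + 1.259) = 0.4427.
(a) HOCl = 0.4427 × 7.23 ppm = 3.201 ppm.

(b) Volume: 2170 m³ = 2,170,000 L.
(b) After draining 34% and refilling: 136 × 0.66 + 5 × 0.34 = 91.46 ppm.
(b) Deficit to target: 125 − 91.46 = 33.54 mg/L.
(b) As CaCO₃: 33.54 mg/L × 2,170,000 L = 72,780 g; ÷ 50 g/eq ÷ 1 = 1456 mol NaHCO₃.
(b) Mass: 1456 × 84 = 122,300 g.

(a) 3.20 ppm; (b) 122 kg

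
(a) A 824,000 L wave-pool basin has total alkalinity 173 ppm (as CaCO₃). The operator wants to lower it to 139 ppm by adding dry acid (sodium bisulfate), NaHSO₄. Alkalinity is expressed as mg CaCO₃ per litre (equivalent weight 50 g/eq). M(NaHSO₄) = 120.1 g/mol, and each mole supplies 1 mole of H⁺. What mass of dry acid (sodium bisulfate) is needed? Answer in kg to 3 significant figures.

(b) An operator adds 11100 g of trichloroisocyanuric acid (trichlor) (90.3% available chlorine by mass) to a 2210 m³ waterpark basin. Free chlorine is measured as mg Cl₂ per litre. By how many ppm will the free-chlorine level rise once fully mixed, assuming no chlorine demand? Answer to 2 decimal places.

(a) Alkalinity to neutralize: (173 − 139) = 34 mg/L as CaCO₃ × 824,000 L = 28,020 g as CaCO₃.
(a) Equivalents of H⁺ required: 28,020 ÷ 50 g/eq = 560.3 eq = 560.3 mol NaHSO₄.
(a) Mass of NaHSO₄: 560.3 × 120.1 = 67,290 g.

(b) Volume: 2210 m³ = 2,210,000 L.
(b) Available chlorine delivered: 11,100 g × 0.903 = 10,020 g as Cl₂.
(b) Concentration rise: 10,020 g / 2,210,000 L = 4.535 mg/L = 4.54 ppm.

(a) 67.3 kg; (b) 4.54 ppm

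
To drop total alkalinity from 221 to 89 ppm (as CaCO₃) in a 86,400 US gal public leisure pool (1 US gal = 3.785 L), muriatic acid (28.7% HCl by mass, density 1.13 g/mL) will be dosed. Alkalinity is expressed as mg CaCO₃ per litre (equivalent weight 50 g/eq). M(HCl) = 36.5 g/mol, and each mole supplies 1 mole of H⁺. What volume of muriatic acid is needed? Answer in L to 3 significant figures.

Volume: 86,400 US gal × 3.785 L/gal = 327,024 L.
Alkalinity to neutralize: (221 − 89) = 132 mg/L as CaCO₃ × 327,024 L = 43,170 g as CaCO₃.
Equivalents of H⁺ required: 43,170 ÷ 50 g/eq = 863.3 eq = 863.3 mol HCl.
Mass of HCl: 863.3 × 36.5 = 31,510 g.
Mass of 28.7% solution: 31,510 / 0.287 = 109,800 g.
Volume: 109,800 g ÷ 1.13 g/mL = 97,170 mL.

97.2 L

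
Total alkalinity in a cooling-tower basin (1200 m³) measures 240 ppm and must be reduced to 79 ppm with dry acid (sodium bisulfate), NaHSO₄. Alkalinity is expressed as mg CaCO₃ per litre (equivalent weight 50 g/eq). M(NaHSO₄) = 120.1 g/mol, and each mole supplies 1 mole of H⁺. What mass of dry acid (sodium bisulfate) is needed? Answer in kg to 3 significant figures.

464 kg

Volume: 1200 m³ = 1,200,000 L.
Alkalinity to neutralize: (240 − 79) = 161 mg/L as CaCO₃ × 1,200,000 L = 193,200 g as CaCO₃.
Equivalents of H⁺ required: 193,200 ÷ 50 g/eq = 3864 eq = 3864 mol NaHSO₄.
Mass of NaHSO₄: 3864 × 120.1 = 464,100 g.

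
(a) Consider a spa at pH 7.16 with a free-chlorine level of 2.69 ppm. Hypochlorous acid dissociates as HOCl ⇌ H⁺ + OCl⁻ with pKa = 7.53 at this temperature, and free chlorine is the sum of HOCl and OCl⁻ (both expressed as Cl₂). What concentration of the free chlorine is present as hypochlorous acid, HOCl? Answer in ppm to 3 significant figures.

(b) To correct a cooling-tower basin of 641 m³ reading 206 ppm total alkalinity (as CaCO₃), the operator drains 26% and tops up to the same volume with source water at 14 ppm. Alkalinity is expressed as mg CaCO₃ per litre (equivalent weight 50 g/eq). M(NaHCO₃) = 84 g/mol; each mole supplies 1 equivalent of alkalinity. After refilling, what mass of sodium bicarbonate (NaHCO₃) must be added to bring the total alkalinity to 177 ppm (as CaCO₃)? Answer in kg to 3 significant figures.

(a) [OCl⁻]/[HOCl] = 10^(pH − pKa) = 10^(7.16 − 7.53) = 10^-0.37 = 0.4266.
(a) Fraction as HOCl = 1 / (1 + 0.4266) = 0.701.
(a) HOCl = 0.701 × 2.69 ppm = 1.886 ppm.

(b) Volume: 641 m³ = 641,000 L.
(b) After draining 26% and refilling: 206 × 0.74 + 14 × 0.26 = 156.08 ppm.
(b) Deficit to target: 177 − 156.08 = 20.92 mg/L.
(b) As CaCO₃: 20.92 mg/L × 641,000 L = 13,410 g; ÷ 50 g/eq ÷ 1 = 268.2 mol NaHCO₃.
(b) Mass: 268.2 × 84 = 22,530 g.

(a) 1.89 ppm; (b) 22.5 kg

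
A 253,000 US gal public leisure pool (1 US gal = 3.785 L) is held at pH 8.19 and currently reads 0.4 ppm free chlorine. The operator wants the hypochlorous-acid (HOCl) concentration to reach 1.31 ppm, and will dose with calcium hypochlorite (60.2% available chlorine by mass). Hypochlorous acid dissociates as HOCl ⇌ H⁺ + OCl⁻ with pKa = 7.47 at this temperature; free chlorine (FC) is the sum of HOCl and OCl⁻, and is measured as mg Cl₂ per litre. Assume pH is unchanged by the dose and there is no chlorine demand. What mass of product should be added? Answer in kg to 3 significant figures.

Volume: 253,000 US gal × 3.785 L/gal = 957,605 L.
[OCl⁻]/[HOCl] = 10^(pH − pKa) = 10^(8.19 − 7.47) = 5.248; fraction as HOCl = 1/(1 + 5.248) = 0.16.
Free chlorine required for 1.31 ppm HOCl: 1.31 / 0.16 = 8.185 ppm.
FC to add: 8.185 − 0.4 = 7.785 mg/L as Cl₂.
Cl₂ equivalent: 7.785 mg/L × 957,605 L = 7455 g.
Product at 60.2% available Cl: 7455 / 0.602 = 12,380 g.

12.4 kg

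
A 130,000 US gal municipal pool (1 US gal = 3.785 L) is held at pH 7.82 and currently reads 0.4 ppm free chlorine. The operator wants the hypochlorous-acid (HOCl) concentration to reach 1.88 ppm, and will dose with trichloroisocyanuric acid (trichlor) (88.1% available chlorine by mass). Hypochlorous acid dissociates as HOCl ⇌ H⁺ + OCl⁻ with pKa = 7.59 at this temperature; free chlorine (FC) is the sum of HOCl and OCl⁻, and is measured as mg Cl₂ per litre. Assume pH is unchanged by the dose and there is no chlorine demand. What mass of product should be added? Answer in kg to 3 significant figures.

2.61 kg

Volume: 130,000 US gal × 3.785 L/gal = 492,050 L.
[OCl⁻]/[HOCl] = 10^(pH − pKa) = 10^(7.82 − 7.59) = 1.698; fraction as HOCl = 1/(1 + 1.698) = 0.3706.
Free chlorine required for 1.88 ppm HOCl: 1.88 / 0.3706 = 5.073 ppm.
FC to add: 5.073 − 0.4 = 4.673 mg/L as Cl₂.
Cl₂ equivalent: 4.673 mg/L × 492,050 L = 2299 g.
Product at 88.1% available Cl: 2299 / 0.881 = 2610 g.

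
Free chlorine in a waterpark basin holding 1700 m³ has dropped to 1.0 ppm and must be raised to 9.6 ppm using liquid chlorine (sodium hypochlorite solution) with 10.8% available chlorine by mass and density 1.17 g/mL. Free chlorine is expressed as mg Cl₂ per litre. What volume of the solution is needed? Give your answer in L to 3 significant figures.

116 L

Volume: 1700 m³ = 1,700,000 L.
Chlorine deficit: 9.6 − 1.0 = 8.6 ppm = 8.6 mg/L as Cl₂.
Cl₂ equivalent needed: 8.6 mg/L × 1,700,000 L = 14,620,000 mg = 14,620 g.
Product at 10.8% available chlorine: 14,620 / 0.108 = 135,400 g.
Volume at density 1.17 g/mL: 135,400 g ÷ 1.17 g/mL = 115,700 mL.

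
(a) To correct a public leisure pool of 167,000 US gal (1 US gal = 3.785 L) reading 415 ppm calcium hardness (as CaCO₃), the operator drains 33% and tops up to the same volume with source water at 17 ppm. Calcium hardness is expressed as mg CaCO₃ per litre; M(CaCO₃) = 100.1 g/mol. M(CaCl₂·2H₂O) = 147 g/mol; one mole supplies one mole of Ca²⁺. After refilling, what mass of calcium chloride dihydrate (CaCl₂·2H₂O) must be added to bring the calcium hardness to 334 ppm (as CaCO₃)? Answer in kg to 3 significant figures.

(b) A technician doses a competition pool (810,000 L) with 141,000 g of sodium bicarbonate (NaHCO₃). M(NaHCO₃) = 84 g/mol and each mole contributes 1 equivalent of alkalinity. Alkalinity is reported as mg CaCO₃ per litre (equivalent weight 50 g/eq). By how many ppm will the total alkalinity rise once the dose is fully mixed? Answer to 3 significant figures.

(a) Volume: 167,000 US gal × 3.785 L/gal = 632,095 L.
(a) After draining 33% and refilling: 415 × 0.67 + 17 × 0.33 = 283.66 ppm.
(a) Deficit to target: 334 − 283.66 = 50.34 mg/L.
(a) As CaCO₃: 50.34 mg/L × 632,095 L = 31,820 g; ÷ 100.1 = 317.9 mol Ca²⁺.
(a) Mass: 317.9 × 147 = 46,730 g.

(b) Moles of NaHCO₃: 141,000 g ÷ 84 g/mol = 1679 mol → 1679 eq of alkalinity.
(b) As CaCO₃: 1679 eq × 50 g/eq = 83,930 g.
(b) Rise: 83,930 g / 810,000 L × 1000 = 103.6 mg/L.

(a) 46.7 kg; (b) 104 ppm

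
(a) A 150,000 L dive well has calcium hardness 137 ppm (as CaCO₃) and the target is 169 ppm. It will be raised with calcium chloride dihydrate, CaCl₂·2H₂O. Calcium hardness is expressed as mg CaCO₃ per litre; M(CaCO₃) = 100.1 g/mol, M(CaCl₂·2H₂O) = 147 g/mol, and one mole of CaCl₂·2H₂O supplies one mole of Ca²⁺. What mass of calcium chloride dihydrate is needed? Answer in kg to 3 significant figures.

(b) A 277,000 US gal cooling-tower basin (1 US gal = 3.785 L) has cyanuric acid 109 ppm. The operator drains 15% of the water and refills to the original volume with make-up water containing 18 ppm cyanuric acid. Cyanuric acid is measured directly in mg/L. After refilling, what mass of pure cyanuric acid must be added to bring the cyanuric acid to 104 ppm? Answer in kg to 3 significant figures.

(a) Hardness to add: (169 − 137) = 32 mg/L as CaCO₃ × 150,000 L = 4800 g as CaCO₃.
(a) Moles of Ca²⁺ (1 mol Ca²⁺ ≡ 1 mol CaCO₃): 4800 / 100.1 g/mol = 47.95 mol.
(a) Mass of CaCl₂·2H₂O: 47.95 × 147 = 7049 g.

(b) Volume: 277,000 US gal × 3.785 L/gal = 1,048,445 L.
(b) After draining 15% and refilling: 109 × 0.85 + 18 × 0.15 = 95.35 ppm.
(b) Deficit to target: 104 − 95.35 = 8.65 mg/L.
(b) Mass: 8.65 mg/L × 1,048,445 L = 9069 g cyanuric acid.

(a) 7.05 kg; (b) 9.07 kg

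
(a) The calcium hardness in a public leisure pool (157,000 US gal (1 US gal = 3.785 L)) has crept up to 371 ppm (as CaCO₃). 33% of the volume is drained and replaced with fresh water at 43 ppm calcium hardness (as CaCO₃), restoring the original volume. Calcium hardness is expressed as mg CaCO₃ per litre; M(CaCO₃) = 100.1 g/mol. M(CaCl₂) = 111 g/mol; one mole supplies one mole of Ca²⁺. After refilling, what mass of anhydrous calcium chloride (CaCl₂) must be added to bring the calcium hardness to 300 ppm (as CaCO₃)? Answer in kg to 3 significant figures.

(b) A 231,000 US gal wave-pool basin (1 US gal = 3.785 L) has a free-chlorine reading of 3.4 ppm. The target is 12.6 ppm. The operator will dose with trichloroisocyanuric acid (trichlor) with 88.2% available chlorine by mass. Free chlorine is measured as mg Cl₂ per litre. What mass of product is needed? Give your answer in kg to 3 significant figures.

(a) 24.5 kg; (b) 9.12 kg

(a) Volume: 157,000 US gal × 3.785 L/gal = 594,245 L.
(a) After draining 33% and refilling: 371 × 0.67 + 43 × 0.33 = 262.76 ppm.
(a) Deficit to target: 300 − 262.76 = 37.24 mg/L.
(a) As CaCO₃: 37.24 mg/L × 594,245 L = 22,130 g; ÷ 100.1 = 221.1 mol Ca²⁺.
(a) Mass: 221.1 × 111 = 24,540 g.

(b) Volume: 231,000 US gal × 3.785 L/gal = 874,335 L.
(b) Chlorine deficit: 12.6 − 3.4 = 9.2 ppm = 9.2 mg/L as Cl₂.
(b) Cl₂ equivalent needed: 9.2 mg/L × 874,335 L = 8,044,000 mg = 8044 g.
(b) Product at 88.2% available chlorine: 8044 / 0.882 = 9120 g.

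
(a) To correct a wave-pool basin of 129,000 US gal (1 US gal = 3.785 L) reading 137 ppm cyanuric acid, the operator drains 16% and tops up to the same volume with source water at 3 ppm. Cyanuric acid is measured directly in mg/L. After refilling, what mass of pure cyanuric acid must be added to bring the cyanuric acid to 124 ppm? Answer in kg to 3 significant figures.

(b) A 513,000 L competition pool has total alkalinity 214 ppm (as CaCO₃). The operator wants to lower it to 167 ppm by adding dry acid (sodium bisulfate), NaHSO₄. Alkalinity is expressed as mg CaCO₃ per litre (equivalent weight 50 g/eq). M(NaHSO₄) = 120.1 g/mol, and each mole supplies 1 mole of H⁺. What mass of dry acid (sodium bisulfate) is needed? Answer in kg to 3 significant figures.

(a) 4.12 kg; (b) 57.9 kg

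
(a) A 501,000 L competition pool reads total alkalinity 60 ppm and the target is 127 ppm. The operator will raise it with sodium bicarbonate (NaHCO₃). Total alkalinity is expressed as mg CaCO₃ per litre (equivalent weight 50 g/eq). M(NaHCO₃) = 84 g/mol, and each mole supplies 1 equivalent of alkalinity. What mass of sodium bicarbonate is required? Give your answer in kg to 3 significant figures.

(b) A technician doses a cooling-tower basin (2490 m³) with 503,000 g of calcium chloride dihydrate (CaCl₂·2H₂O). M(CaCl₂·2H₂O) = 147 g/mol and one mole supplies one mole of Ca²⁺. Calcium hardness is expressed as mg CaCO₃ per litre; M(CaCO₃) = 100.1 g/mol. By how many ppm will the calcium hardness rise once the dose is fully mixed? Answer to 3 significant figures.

(a) 56.4 kg; (b) 138 ppm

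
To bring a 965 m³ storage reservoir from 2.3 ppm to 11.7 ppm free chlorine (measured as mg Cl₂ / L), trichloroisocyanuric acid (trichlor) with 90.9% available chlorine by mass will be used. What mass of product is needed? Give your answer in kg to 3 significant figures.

Volume: 965 m³ = 965,000 L.
Chlorine deficit: 11.7 − 2.3 = 9.4 ppm = 9.4 mg/L as Cl₂.
Cl₂ equivalent needed: 9.4 mg/L × 965,000 L = 9,071,000 mg = 9071 g.
Product at 90.9% available chlorine: 9071 / 0.909 = 9979 g.

9.98 kg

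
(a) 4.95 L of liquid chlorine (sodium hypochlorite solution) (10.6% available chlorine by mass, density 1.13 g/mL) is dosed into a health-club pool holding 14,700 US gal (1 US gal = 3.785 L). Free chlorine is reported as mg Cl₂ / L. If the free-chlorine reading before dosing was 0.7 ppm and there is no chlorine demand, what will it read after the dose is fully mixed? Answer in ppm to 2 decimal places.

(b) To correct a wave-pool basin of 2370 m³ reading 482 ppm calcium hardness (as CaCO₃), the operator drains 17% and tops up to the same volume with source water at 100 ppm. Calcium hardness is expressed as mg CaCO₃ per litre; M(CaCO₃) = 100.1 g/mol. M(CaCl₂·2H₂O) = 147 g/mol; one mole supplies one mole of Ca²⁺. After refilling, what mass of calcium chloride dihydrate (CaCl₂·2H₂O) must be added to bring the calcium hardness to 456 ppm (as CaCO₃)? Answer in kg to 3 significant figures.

(a) Volume: 14,700 US gal × 3.785 L/gal = 55,640 L.
(a) Mass of solution: 4.95 L × 1000 mL/L × 1.13 g/mL = 5593 g.
(a) Available chlorine delivered: 5593 g × 0.106 = 592.9 g as Cl₂.
(a) Concentration rise: 592.9 g / 55,640 L = 10.66 mg/L = 10.66 ppm.
(a) Final FC: 0.7 + 10.66 = 11.36 ppm.

(b) Volume: 2370 m³ = 2,370,000 L.
(b) After draining 17% and refilling: 482 × 0.83 + 100 × 0.17 = 417.06 ppm.
(b) Deficit to target: 456 − 417.06 = 38.94 mg/L.
(b) As CaCO₃: 38.94 mg/L × 2,370,000 L = 92,290 g; ÷ 100.1 = 922 mol Ca²⁺.
(b) Mass: 922 × 147 = 135,500 g.

(a) 11.36 ppm; (b) 136 kg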